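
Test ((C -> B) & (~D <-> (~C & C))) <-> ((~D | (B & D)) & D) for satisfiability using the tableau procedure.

Satisfiable

Initial set: {T (((C -> B) & (~D <-> (~C & C))) <-> ((~D | (B & D)) & D))}.
T (((C -> B) & (~D <-> (~C & C))) <-> ((~D | (B & D)) & D)): β-rule — branch into T ((C -> B) & (~D <-> (~C & C))), T ((~D | (B & D)) & D)  //  F ((C -> B) & (~D <-> (~C & C))), F ((~D | (B & D)) & D).
  branch 1 (add T ((C -> B) & (~D <-> (~C & C))), T ((~D | (B & D)) & D)):
    T ((C -> B) & (~D <-> (~C & C))): α-rule — add T (C -> B), T (~D <-> (~C & C)).
    T ((~D | (B & D)) & D): α-rule — add T (~D | (B & D)), T D.
    T (C -> B): β-rule — branch into F C  //  T B.
      branch 1.1 (add F C):
        T (~D <-> (~C & C)): β-rule — branch into T ~D, T (~C & C)  //  F ~D, F (~C & C).
          branch 1.1.1 (add T ~D, T (~C & C)):
            × closes — contains both D and ~D.
          branch 1.1.2 (add F ~D, F (~C & C)):
            T (~D | (B & D)): β-rule — branch into T ~D  //  T (B & D).
              branch 1.1.2.1 (add T ~D):
                × closes — contains both D and ~D.
              branch 1.1.2.2 (add T (B & D)):
                T (B & D): α-rule — add T B, T D.
                F (~C & C): β-rule — branch into F ~C  //  F C.
                  branch 1.1.2.2.1 (add F ~C):
                    × closes — contains both C and ~C.
                  branch 1.1.2.2.2 (add F C):
                    ○ open, literals {B=T, C=F, D=T}.
      branch 1.2 (add T B):
        T (~D <-> (~C & C)): β-rule — branch into T ~D, T (~C & C)  //  F ~D, F (~C & C).
          branch 1.2.1 (add T ~D, T (~C & C)):
            × closes — contains both D and ~D.
          branch 1.2.2 (add F ~D, F (~C & C)):
            T (~D | (B & D)): β-rule — branch into T ~D  //  T (B & D).
              branch 1.2.2.1 (add T ~D):
                × closes — contains both D and ~D.
              branch 1.2.2.2 (add T (B & D)):
                T (B & D): α-rule — add T B, T D.
                F (~C & C): β-rule — branch into F ~C  //  F C.
                  branch 1.2.2.2.1 (add F ~C):
                    ○ open, literals {B=T, C=T, D=T}.
                  branch 1.2.2.2.2 (add F C):
                    ○ open, literals {B=T, C=F, D=T}.
  branch 2 (add F ((C -> B) & (~D <-> (~C & C))), F ((~D | (B & D)) & D)):
    F ((C -> B) & (~D <-> (~C & C))): β-rule — branch into F (C -> B)  //  F (~D <-> (~C & C)).
      branch 2.1 (add F (C -> B)):
        F (C -> B): α-rule — add T C, F B.
        F ((~D | (B & D)) & D): β-rule — branch into F (~D | (B & D))  //  F D.
          branch 2.1.1 (add F (~D | (B & D))):
            F (~D | (B & D)): α-rule — add F ~D, F (B & D).
            F (B & D): β-rule — branch into F B  //  F D.
              branch 2.1.1.1 (add F B):
                ○ open, literals {B=F, C=T, D=T}.
              branch 2.1.1.2 (add F D):
                × closes — contains both D and ~D.
          branch 2.1.2 (add F D):
            ○ open, literals {B=F, C=T, D=F}.
      branch 2.2 (add F (~D <-> (~C & C))):
        F ((~D | (B & D)) & D): β-rule — branch into F (~D | (B & D))  //  F D.
          branch 2.2.1 (add F (~D | (B & D))):
            F (~D | (B & D)): α-rule — add F ~D, F (B & D).
            F (~D <-> (~C & C)): β-rule — branch into T ~D, F (~C & C)  //  F ~D, T (~C & C).
              branch 2.2.1.1 (add T ~D, F (~C & C)):
                × closes — contains both D and ~D.
              branch 2.2.1.2 (add F ~D, T (~C & C)):
                T (~C & C): α-rule — add T ~C, T C.
                × closes — contains both C and ~C.
          branch 2.2.2 (add F D):
            F (~D <-> (~C & C)): β-rule — branch into T ~D, F (~C & C)  //  F ~D, T (~C & C).
              branch 2.2.2.1 (add T ~D, F (~C & C)):
                F (~C & C): β-rule — branch into F ~C  //  F C.
                  branch 2.2.2.1.1 (add F ~C):
                    ○ open, literals {C=T, D=F}.
                  branch 2.2.2.1.2 (add F C):
                    ○ open, literals {C=F, D=F}.
              branch 2.2.2.2 (add F ~D, T (~C & C)):
                × closes — contains both D and ~D.
9 branches closed, 7 open.
An open branch gives a satisfying assignment: B=T, C=F, D=T.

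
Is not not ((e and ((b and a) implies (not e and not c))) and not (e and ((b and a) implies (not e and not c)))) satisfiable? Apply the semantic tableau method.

Unsatisfiable

Initial set: {T not not ((e and ((b and a) implies (not e and not c))) and not (e and ((b and a) implies (not e and not c))))}.
T not not ((e and ((b and a) implies (not e and not c))) and not (e and ((b and a) implies (not e and not c)))): drop double negation, giving T ((e and ((b and a) implies (not e and not c))) and not (e and ((b and a) implies (not e and not c)))).
T ((e and ((b and a) implies (not e and not c))) and not (e and ((b and a) implies (not e and not c)))): α-rule — add T (e and ((b and a) implies (not e and not c))), T not (e and ((b and a) implies (not e and not c))).
T (e and ((b and a) implies (not e and not c))): α-rule — add T e, T ((b and a) implies (not e and not c)).
T not (e and ((b and a) implies (not e and not c))): β-rule — branch into F e  //  F ((b and a) implies (not e and not c)).
  branch 1 (add F e):
    × closes — contains both e and not e.
  branch 2 (add F ((b and a) implies (not e and not c))):
    F ((b and a) implies (not e and not c)): α-rule — add T (b and a), F (not e and not c).
    T (b and a): α-rule — add T b, T a.
    T ((b and a) implies (not e and not c)): β-rule — branch into F (b and a)  //  T (not e and not c).
      branch 2.1 (add F (b and a)):
        F (not e and not c): β-rule — branch into F not e  //  F not c.
          branch 2.1.1 (add F not e):
            F (b and a): β-rule — branch into F b  //  F a.
              branch 2.1.1.1 (add F b):
                × closes — contains both b and not b.
              branch 2.1.1.2 (add F a):
                × closes — contains both a and not a.
          branch 2.1.2 (add F not c):
            F (b and a): β-rule — branch into F b  //  F a.
              branch 2.1.2.1 (add F b):
                × closes — contains both b and not b.
              branch 2.1.2.2 (add F a):
                × closes — contains both a and not a.
      branch 2.2 (add T (not e and not c)):
        T (not e and not c): α-rule — add T not e, T not c.
        × closes — contains both e and not e.
All 6 branches close.
Every branch closed; the formula is unsatisfiable.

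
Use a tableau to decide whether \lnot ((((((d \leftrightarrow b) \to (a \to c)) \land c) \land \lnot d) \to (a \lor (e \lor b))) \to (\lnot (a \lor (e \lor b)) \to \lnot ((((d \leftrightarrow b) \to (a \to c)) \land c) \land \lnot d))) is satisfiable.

Unsatisfiable

Initial set: {\lnot ((((((d \leftrightarrow b) \to (a \to c)) \land c) \land \lnot d) \to (a \lor (e \lor b))) \to (\lnot (a \lor (e \lor b)) \to \lnot ((((d \leftrightarrow b) \to (a \to c)) \land c) \land \lnot d)))}.
\lnot ((((((d \leftrightarrow b) \to (a \to c)) \land c) \land \lnot d) \to (a \lor (e \lor b))) \to (\lnot (a \lor (e \lor b)) \to \lnot ((((d \leftrightarrow b) \to (a \to c)) \land c) \land \lnot d))): α-rule — add (((((d \leftrightarrow b) \to (a \to c)) \land c) \land \lnot d) \to (a \lor (e \lor b))), \lnot (\lnot (a \lor (e \lor b)) \to \lnot ((((d \leftrightarrow b) \to (a \to c)) \land c) \land \lnot d)).
\lnot (\lnot (a \lor (e \lor b)) \to \lnot ((((d \leftrightarrow b) \to (a \to c)) \land c) \land \lnot d)): α-rule — add \lnot (a \lor (e \lor b)), \lnot \lnot ((((d \leftrightarrow b) \to (a \to c)) \land c) \land \lnot d).
\lnot (a \lor (e \lor b)): α-rule — add \lnot a, \lnot (e \lor b).
\lnot \lnot ((((d \leftrightarrow b) \to (a \to c)) \land c) \land \lnot d): α-rule — add (((d \leftrightarrow b) \to (a \to c)) \land c), \lnot d.
\lnot (e \lor b): α-rule — add \lnot e, \lnot b.
(((d \leftrightarrow b) \to (a \to c)) \land c): α-rule — add ((d \leftrightarrow b) \to (a \to c)), c.
(((((d \leftrightarrow b) \to (a \to c)) \land c) \land \lnot d) \to (a \lor (e \lor b))): β-rule — branch into \lnot ((((d \leftrightarrow b) \to (a \to c)) \land c) \land \lnot d)  //  (a \lor (e \lor b)).
  branch 1 (add \lnot ((((d \leftrightarrow b) \to (a \to c)) \land c) \land \lnot d)):
    ((d \leftrightarrow b) \to (a \to c)): β-rule — branch into \lnot (d \leftrightarrow b)  //  (a \to c).
      branch 1.1 (add \lnot (d \leftrightarrow b)):
        \lnot ((((d \leftrightarrow b) \to (a \to c)) \land c) \land \lnot d): β-rule — branch into \lnot (((d \leftrightarrow b) \to (a \to c)) \land c)  //  \lnot \lnot d.
          branch 1.1.1 (add \lnot (((d \leftrightarrow b) \to (a \to c)) \land c)):
            \lnot (d \leftrightarrow b): β-rule — branch into d, \lnot b  //  \lnot d, b.
              branch 1.1.1.1 (add d, \lnot b):
                × closes — contains both d and \lnot d.
              branch 1.1.1.2 (add \lnot d, b):
                × closes — contains both b and \lnot b.
          branch 1.1.2 (add \lnot \lnot d):
            × closes — contains both d and \lnot d.
      branch 1.2 (add (a \to c)):
        \lnot ((((d \leftrightarrow b) \to (a \to c)) \land c) \land \lnot d): β-rule — branch into \lnot (((d \leftrightarrow b) \to (a \to c)) \land c)  //  \lnot \lnot d.
          branch 1.2.1 (add \lnot (((d \leftrightarrow b) \to (a \to c)) \land c)):
            (a \to c): β-rule — branch into \lnot a  //  c.
              branch 1.2.1.1 (add \lnot a):
                \lnot (((d \leftrightarrow b) \to (a \to c)) \land c): β-rule — branch into \lnot ((d \leftrightarrow b) \to (a \to c))  //  \lnot c.
                  branch 1.2.1.1.1 (add \lnot ((d \leftrightarrow b) \to (a \to c))):
                    \lnot ((d \leftrightarrow b) \to (a \to c)): α-rule — add (d \leftrightarrow b), \lnot (a \to c).
                    \lnot (a \to c): α-rule — add a, \lnot c.
                    × closes — contains both a and \lnot a.
                  branch 1.2.1.1.2 (add \lnot c):
                    × closes — contains both c and \lnot c.
              branch 1.2.1.2 (add c):
                \lnot (((d \leftrightarrow b) \to (a \to c)) \land c): β-rule — branch into \lnot ((d \leftrightarrow b) \to (a \to c))  //  \lnot c.
                  branch 1.2.1.2.1 (add \lnot ((d \leftrightarrow b) \to (a \to c))):
                    \lnot ((d \leftrightarrow b) \to (a \to c)): α-rule — add (d \leftrightarrow b), \lnot (a \to c).
                    \lnot (a \to c): α-rule — add a, \lnot c.
                    × closes — contains both a and \lnot a.
                  branch 1.2.1.2.2 (add \lnot c):
                    × closes — contains both c and \lnot c.
          branch 1.2.2 (add \lnot \lnot d):
            × closes — contains both d and \lnot d.
  branch 2 (add (a \lor (e \lor b))):
    ((d \leftrightarrow b) \to (a \to c)): β-rule — branch into \lnot (d \leftrightarrow b)  //  (a \to c).
      branch 2.1 (add \lnot (d \leftrightarrow b)):
        (a \lor (e \lor b)): β-rule — branch into a  //  (e \lor b).
          branch 2.1.1 (add a):
            × closes — contains both a and \lnot a.
          branch 2.1.2 (add (e \lor b)):
            \lnot (d \leftrightarrow b): β-rule — branch into d, \lnot b  //  \lnot d, b.
              branch 2.1.2.1 (add d, \lnot b):
                × closes — contains both d and \lnot d.
              branch 2.1.2.2 (add \lnot d, b):
                × closes — contains both b and \lnot b.
      branch 2.2 (add (a \to c)):
        (a \lor (e \lor b)): β-rule — branch into a  //  (e \lor b).
          branch 2.2.1 (add a):
            × closes — contains both a and \lnot a.
          branch 2.2.2 (add (e \lor b)):
            (a \to c): β-rule — branch into \lnot a  //  c.
              branch 2.2.2.1 (add \lnot a):
                (e \lor b): β-rule — branch into e  //  b.
                  branch 2.2.2.1.1 (add e):
                    × closes — contains both e and \lnot e.
                  branch 2.2.2.1.2 (add b):
                    × closes — contains both b and \lnot b.
              branch 2.2.2.2 (add c):
                (e \lor b): β-rule — branch into e  //  b.
                  branch 2.2.2.2.1 (add e):
                    × closes — contains both e and \lnot e.
                  branch 2.2.2.2.2 (add b):
                    × closes — contains both b and \lnot b.
All 16 branches close.
Every branch closed; the formula is unsatisfiable.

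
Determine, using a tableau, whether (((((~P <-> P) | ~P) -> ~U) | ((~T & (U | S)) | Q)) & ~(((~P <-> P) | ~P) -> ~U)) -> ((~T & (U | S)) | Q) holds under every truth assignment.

Assume the negation and expand:
Initial set: {~((((((~P <-> P) | ~P) -> ~U) | ((~T & (U | S)) | Q)) & ~(((~P <-> P) | ~P) -> ~U)) -> ((~T & (U | S)) | Q))}.
~((((((~P <-> P) | ~P) -> ~U) | ((~T & (U | S)) | Q)) & ~(((~P <-> P) | ~P) -> ~U)) -> ((~T & (U | S)) | Q)): α-rule — add (((((~P <-> P) | ~P) -> ~U) | ((~T & (U | S)) | Q)) & ~(((~P <-> P) | ~P) -> ~U)), ~((~T & (U | S)) | Q).
(((((~P <-> P) | ~P) -> ~U) | ((~T & (U | S)) | Q)) & ~(((~P <-> P) | ~P) -> ~U)): α-rule — add ((((~P <-> P) | ~P) -> ~U) | ((~T & (U | S)) | Q)), ~(((~P <-> P) | ~P) -> ~U).
~((~T & (U | S)) | Q): α-rule — add ~(~T & (U | S)), ~Q.
~(((~P <-> P) | ~P) -> ~U): α-rule — add ((~P <-> P) | ~P), ~~U.
((((~P <-> P) | ~P) -> ~U) | ((~T & (U | S)) | Q)): β-rule — branch into (((~P <-> P) | ~P) -> ~U)  //  ((~T & (U | S)) | Q).
  branch 1 (add (((~P <-> P) | ~P) -> ~U)):
    ~(~T & (U | S)): β-rule — branch into ~~T  //  ~(U | S).
      branch 1.1 (add ~~T):
        ((~P <-> P) | ~P): β-rule — branch into (~P <-> P)  //  ~P.
          branch 1.1.1 (add (~P <-> P)):
            (((~P <-> P) | ~P) -> ~U): β-rule — branch into ~((~P <-> P) | ~P)  //  ~U.
              branch 1.1.1.1 (add ~((~P <-> P) | ~P)):
                ~((~P <-> P) | ~P): α-rule — add ~(~P <-> P), ~~P.
                (~P <-> P): β-rule — branch into ~P, P  //  ~~P, ~P.
                  branch 1.1.1.1.1 (add ~P, P):
                    × closes — contains both P and ~P.
                  branch 1.1.1.1.2 (add ~~P, ~P):
                    × closes — contains both P and ~P.
              branch 1.1.1.2 (add ~U):
                × closes — contains both U and ~U.
          branch 1.1.2 (add ~P):
            (((~P <-> P) | ~P) -> ~U): β-rule — branch into ~((~P <-> P) | ~P)  //  ~U.
              branch 1.1.2.1 (add ~((~P <-> P) | ~P)):
                ~((~P <-> P) | ~P): α-rule — add ~(~P <-> P), ~~P.
                × closes — contains both P and ~P.
              branch 1.1.2.2 (add ~U):
                × closes — contains both U and ~U.
      branch 1.2 (add ~(U | S)):
        ~(U | S): α-rule — add ~U, ~S.
        × closes — contains both U and ~U.
  branch 2 (add ((~T & (U | S)) | Q)):
    ~(~T & (U | S)): β-rule — branch into ~~T  //  ~(U | S).
      branch 2.1 (add ~~T):
        ((~P <-> P) | ~P): β-rule — branch into (~P <-> P)  //  ~P.
          branch 2.1.1 (add (~P <-> P)):
            ((~T & (U | S)) | Q): β-rule — branch into (~T & (U | S))  //  Q.
              branch 2.1.1.1 (add (~T & (U | S))):
                (~T & (U | S)): α-rule — add ~T, (U | S).
                × closes — contains both T and ~T.
              branch 2.1.1.2 (add Q):
                × closes — contains both Q and ~Q.
          branch 2.1.2 (add ~P):
            ((~T & (U | S)) | Q): β-rule — branch into (~T & (U | S))  //  Q.
              branch 2.1.2.1 (add (~T & (U | S))):
                (~T & (U | S)): α-rule — add ~T, (U | S).
                × closes — contains both T and ~T.
              branch 2.1.2.2 (add Q):
                × closes — contains both Q and ~Q.
      branch 2.2 (add ~(U | S)):
        ~(U | S): α-rule — add ~U, ~S.
        × closes — contains both U and ~U.
All 11 branches close.
Every branch closed, so the negation is unsatisfiable and the formula is valid.

Valid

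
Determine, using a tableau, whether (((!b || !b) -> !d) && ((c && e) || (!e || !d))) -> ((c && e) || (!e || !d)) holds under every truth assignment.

Valid

Assume the negation and expand:
Initial set: {!((((!b || !b) -> !d) && ((c && e) || (!e || !d))) -> ((c && e) || (!e || !d)))}.
!((((!b || !b) -> !d) && ((c && e) || (!e || !d))) -> ((c && e) || (!e || !d))): α-rule — add (((!b || !b) -> !d) && ((c && e) || (!e || !d))), !((c && e) || (!e || !d)).
(((!b || !b) -> !d) && ((c && e) || (!e || !d))): α-rule — add ((!b || !b) -> !d), ((c && e) || (!e || !d)).
!((c && e) || (!e || !d)): α-rule — add !(c && e), !(!e || !d).
!(!e || !d): α-rule — add !!e, !!d.
((!b || !b) -> !d): β-rule — branch into !(!b || !b)  //  !d.
  branch 1 (add !(!b || !b)):
    !(!b || !b): α-rule — add !!b, !!b.
    ((c && e) || (!e || !d)): β-rule — branch into (c && e)  //  (!e || !d).
      branch 1.1 (add (c && e)):
        (c && e): α-rule — add c, e.
        !(c && e): β-rule — branch into !c  //  !e.
          branch 1.1.1 (add !c):
            × closes — contains both c and !c.
          branch 1.1.2 (add !e):
            × closes — contains both e and !e.
      branch 1.2 (add (!e || !d)):
        !(c && e): β-rule — branch into !c  //  !e.
          branch 1.2.1 (add !c):
            (!e || !d): β-rule — branch into !e  //  !d.
              branch 1.2.1.1 (add !e):
                × closes — contains both e and !e.
              branch 1.2.1.2 (add !d):
                × closes — contains both d and !d.
          branch 1.2.2 (add !e):
            × closes — contains both e and !e.
  branch 2 (add !d):
    × closes — contains both d and !d.
All 6 branches close.
Every branch closed, so the negation is unsatisfiable and the formula is valid.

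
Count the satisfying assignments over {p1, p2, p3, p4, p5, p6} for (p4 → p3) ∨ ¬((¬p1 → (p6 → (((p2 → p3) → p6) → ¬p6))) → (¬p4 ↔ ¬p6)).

56

Initial set: {((p4 → p3) ∨ ¬((¬p1 → (p6 → (((p2 → p3) → p6) → ¬p6))) → (¬p4 ↔ ¬p6)))}.
((p4 → p3) ∨ ¬((¬p1 → (p6 → (((p2 → p3) → p6) → ¬p6))) → (¬p4 ↔ ¬p6))): β-rule — branch into (p4 → p3)  //  ¬((¬p1 → (p6 → (((p2 → p3) → p6) → ¬p6))) → (¬p4 ↔ ¬p6)).
  branch 1 (add (p4 → p3)):
    (p4 → p3): β-rule — branch into ¬p4  //  p3.
      branch 1.1 (add ¬p4):
        ○ open, literals {p4=F}.
      branch 1.2 (add p3):
        ○ open, literals {p3=T}.
  branch 2 (add ¬((¬p1 → (p6 → (((p2 → p3) → p6) → ¬p6))) → (¬p4 ↔ ¬p6))):
    ¬((¬p1 → (p6 → (((p2 → p3) → p6) → ¬p6))) → (¬p4 ↔ ¬p6)): α-rule — add (¬p1 → (p6 → (((p2 → p3) → p6) → ¬p6))), ¬(¬p4 ↔ ¬p6).
    (¬p1 → (p6 → (((p2 → p3) → p6) → ¬p6))): β-rule — branch into ¬¬p1  //  (p6 → (((p2 → p3) → p6) → ¬p6)).
      branch 2.1 (add ¬¬p1):
        ¬(¬p4 ↔ ¬p6): β-rule — branch into ¬p4, ¬¬p6  //  ¬¬p4, ¬p6.
          branch 2.1.1 (add ¬p4, ¬¬p6):
            ○ open, literals {p1=T, p4=F, p6=T}.
          branch 2.1.2 (add ¬¬p4, ¬p6):
            ○ open, literals {p1=T, p4=T, p6=F}.
      branch 2.2 (add (p6 → (((p2 → p3) → p6) → ¬p6))):
        ¬(¬p4 ↔ ¬p6): β-rule — branch into ¬p4, ¬¬p6  //  ¬¬p4, ¬p6.
          branch 2.2.1 (add ¬p4, ¬¬p6):
            (p6 → (((p2 → p3) → p6) → ¬p6)): β-rule — branch into ¬p6  //  (((p2 → p3) → p6) → ¬p6).
              branch 2.2.1.1 (add ¬p6):
                × closes — contains both p6 and ¬p6.
              branch 2.2.1.2 (add (((p2 → p3) → p6) → ¬p6)):
                (((p2 → p3) → p6) → ¬p6): β-rule — branch into ¬((p2 → p3) → p6)  //  ¬p6.
                  branch 2.2.1.2.1 (add ¬((p2 → p3) → p6)):
                    ¬((p2 → p3) → p6): α-rule — add (p2 → p3), ¬p6.
                    × closes — contains both p6 and ¬p6.
                  branch 2.2.1.2.2 (add ¬p6):
                    × closes — contains both p6 and ¬p6.
          branch 2.2.2 (add ¬¬p4, ¬p6):
            (p6 → (((p2 → p3) → p6) → ¬p6)): β-rule — branch into ¬p6  //  (((p2 → p3) → p6) → ¬p6).
              branch 2.2.2.1 (add ¬p6):
                ○ open, literals {p4=T, p6=F}.
              branch 2.2.2.2 (add (((p2 → p3) → p6) → ¬p6)):
                (((p2 → p3) → p6) → ¬p6): β-rule — branch into ¬((p2 → p3) → p6)  //  ¬p6.
                  branch 2.2.2.2.1 (add ¬((p2 → p3) → p6)):
                    ¬((p2 → p3) → p6): α-rule — add (p2 → p3), ¬p6.
                    (p2 → p3): β-rule — branch into ¬p2  //  p3.
                      branch 2.2.2.2.1.1 (add ¬p2):
                        ○ open, literals {p2=F, p4=T, p6=F}.
                      branch 2.2.2.2.1.2 (add p3):
                        ○ open, literals {p3=T, p4=T, p6=F}.
                  branch 2.2.2.2.2 (add ¬p6):
                    ○ open, literals {p4=T, p6=F}.
3 branches closed, 8 open.
Each open branch fixes some atoms; the unmentioned ones are free. Counting distinct full assignments: branch {p4=F} (p1, p2, p3, p5, p6) contributes 32 new; branch {p3=T} (p1, p2, p4, p5, p6) contributes 16 new; branch {p1=T, p4=F, p6=T} (p2, p3, p5) contributes 0 new; branch {p1=T, p4=T, p6=F} (p2, p3, p5) contributes 4 new; branch {p4=T, p6=F} (p1, p2, p3, p5) contributes 4 new; branch {p2=F, p4=T, p6=F} (p1, p3, p5) contributes 0 new; branch {p3=T, p4=T, p6=F} (p1, p2, p5) contributes 0 new; branch {p4=T, p6=F} (p1, p2, p3, p5) contributes 0 new. Total: 56.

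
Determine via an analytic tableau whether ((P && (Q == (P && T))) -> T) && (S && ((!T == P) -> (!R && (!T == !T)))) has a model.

Initial set: {(((P && (Q == (P && T))) -> T) && (S && ((!T == P) -> (!R && (!T == !T)))))}.
(((P && (Q == (P && T))) -> T) && (S && ((!T == P) -> (!R && (!T == !T))))): α-rule — add ((P && (Q == (P && T))) -> T), (S && ((!T == P) -> (!R && (!T == !T)))).
(S && ((!T == P) -> (!R && (!T == !T)))): α-rule — add S, ((!T == P) -> (!R && (!T == !T))).
((P && (Q == (P && T))) -> T): β-rule — branch into !(P && (Q == (P && T)))  //  T.
  branch 1 (add !(P && (Q == (P && T)))):
    ((!T == P) -> (!R && (!T == !T))): β-rule — branch into !(!T == P)  //  (!R && (!T == !T)).
      branch 1.1 (add !(!T == P)):
        !(P && (Q == (P && T))): β-rule — branch into !P  //  !(Q == (P && T)).
          branch 1.1.1 (add !P):
            !(!T == P): β-rule — branch into !T, !P  //  !!T, P.
              branch 1.1.1.1 (add !T, !P):
                ○ open, literals {P=0, S=1, T=0}.
              branch 1.1.1.2 (add !!T, P):
                × closes — contains both P and !P.
          branch 1.1.2 (add !(Q == (P && T))):
            !(!T == P): β-rule — branch into !T, !P  //  !!T, P.
              branch 1.1.2.1 (add !T, !P):
                !(Q == (P && T)): β-rule — branch into Q, !(P && T)  //  !Q, (P && T).
                  branch 1.1.2.1.1 (add Q, !(P && T)):
                    !(P && T): β-rule — branch into !P  //  !T.
                      branch 1.1.2.1.1.1 (add !P):
                        ○ open, literals {P=0, Q=1, S=1, T=0}.
                      branch 1.1.2.1.1.2 (add !T):
                        ○ open, literals {P=0, Q=1, S=1, T=0}.
                  branch 1.1.2.1.2 (add !Q, (P && T)):
                    (P && T): α-rule — add P, T.
                    × closes — contains both P and !P.
              branch 1.1.2.2 (add !!T, P):
                !(Q == (P && T)): β-rule — branch into Q, !(P && T)  //  !Q, (P && T).
                  branch 1.1.2.2.1 (add Q, !(P && T)):
                    !(P && T): β-rule — branch into !P  //  !T.
                      branch 1.1.2.2.1.1 (add !P):
                        × closes — contains both P and !P.
                      branch 1.1.2.2.1.2 (add !T):
                        × closes — contains both T and !T.
                  branch 1.1.2.2.2 (add !Q, (P && T)):
                    (P && T): α-rule — add P, T.
                    ○ open, literals {P=1, Q=0, S=1, T=1}.
      branch 1.2 (add (!R && (!T == !T))):
        (!R && (!T == !T)): α-rule — add !R, (!T == !T).
        !(P && (Q == (P && T))): β-rule — branch into !P  //  !(Q == (P && T)).
          branch 1.2.1 (add !P):
            (!T == !T): β-rule — branch into !T, !T  //  !!T, !!T.
              branch 1.2.1.1 (add !T, !T):
                ○ open, literals {P=0, R=0, S=1, T=0}.
              branch 1.2.1.2 (add !!T, !!T):
                ○ open, literals {P=0, R=0, S=1, T=1}.
          branch 1.2.2 (add !(Q == (P && T))):
            (!T == !T): β-rule — branch into !T, !T  //  !!T, !!T.
              branch 1.2.2.1 (add !T, !T):
                !(Q == (P && T)): β-rule — branch into Q, !(P && T)  //  !Q, (P && T).
                  branch 1.2.2.1.1 (add Q, !(P && T)):
                    !(P && T): β-rule — branch into !P  //  !T.
                      branch 1.2.2.1.1.1 (add !P):
                        ○ open, literals {P=0, Q=1, R=0, S=1, T=0}.
                      branch 1.2.2.1.1.2 (add !T):
                        ○ open, literals {Q=1, R=0, S=1, T=0}.
                  branch 1.2.2.1.2 (add !Q, (P && T)):
                    (P && T): α-rule — add P, T.
                    × closes — contains both T and !T.
              branch 1.2.2.2 (add !!T, !!T):
                !(Q == (P && T)): β-rule — branch into Q, !(P && T)  //  !Q, (P && T).
                  branch 1.2.2.2.1 (add Q, !(P && T)):
                    !(P && T): β-rule — branch into !P  //  !T.
                      branch 1.2.2.2.1.1 (add !P):
                        ○ open, literals {P=0, Q=1, R=0, S=1, T=1}.
                      branch 1.2.2.2.1.2 (add !T):
                        × closes — contains both T and !T.
                  branch 1.2.2.2.2 (add !Q, (P && T)):
                    (P && T): α-rule — add P, T.
                    ○ open, literals {P=1, Q=0, R=0, S=1, T=1}.
  branch 2 (add T):
    ((!T == P) -> (!R && (!T == !T))): β-rule — branch into !(!T == P)  //  (!R && (!T == !T)).
      branch 2.1 (add !(!T == P)):
        !(!T == P): β-rule — branch into !T, !P  //  !!T, P.
          branch 2.1.1 (add !T, !P):
            × closes — contains both T and !T.
          branch 2.1.2 (add !!T, P):
            ○ open, literals {P=1, S=1, T=1}.
      branch 2.2 (add (!R && (!T == !T))):
        (!R && (!T == !T)): α-rule — add !R, (!T == !T).
        (!T == !T): β-rule — branch into !T, !T  //  !!T, !!T.
          branch 2.2.1 (add !T, !T):
            × closes — contains both T and !T.
          branch 2.2.2 (add !!T, !!T):
            ○ open, literals {R=0, S=1, T=1}.
8 branches closed, 12 open.
An open branch gives a satisfying assignment: P=0, S=1, T=0.

Satisfiable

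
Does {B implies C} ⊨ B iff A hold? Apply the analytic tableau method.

No

Initial set: {(B implies C); not (B iff A)}.
(B implies C): β-rule — branch into not B  //  C.
  branch 1 (add not B):
    not (B iff A): β-rule — branch into B, not A  //  not B, A.
      branch 1.1 (add B, not A):
        × closes — contains both B and not B.
      branch 1.2 (add not B, A):
        ○ open, literals {A=true, B=false}.
  branch 2 (add C):
    not (B iff A): β-rule — branch into B, not A  //  not B, A.
      branch 2.1 (add B, not A):
        ○ open, literals {A=false, B=true, C=true}.
      branch 2.2 (add not B, A):
        ○ open, literals {A=true, B=false, C=true}.
1 branch closed, 3 open.
An open branch gives a countermodel: A=true, B=false (unmentioned atoms arbitrary); the premises hold there but the conclusion fails.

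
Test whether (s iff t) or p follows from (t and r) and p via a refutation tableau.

Initial set: {((t and r) and p); not ((s iff t) or p)}.
((t and r) and p): α-rule — add (t and r), p.
not ((s iff t) or p): α-rule — add not (s iff t), not p.
× closes — contains both p and not p.
All 1 branch closes.
Every branch closed, so the premises entail the conclusion.

Yes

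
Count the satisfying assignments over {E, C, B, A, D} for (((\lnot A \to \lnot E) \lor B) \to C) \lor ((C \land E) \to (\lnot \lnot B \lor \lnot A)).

Initial set: {((((\lnot A \to \lnot E) \lor B) \to C) \lor ((C \land E) \to (\lnot \lnot B \lor \lnot A)))}.
((((\lnot A \to \lnot E) \lor B) \to C) \lor ((C \land E) \to (\lnot \lnot B \lor \lnot A))): β-rule — branch into (((\lnot A \to \lnot E) \lor B) \to C)  //  ((C \land E) \to (\lnot \lnot B \lor \lnot A)).
  branch 1 (add (((\lnot A \to \lnot E) \lor B) \to C)):
    (((\lnot A \to \lnot E) \lor B) \to C): β-rule — branch into \lnot ((\lnot A \to \lnot E) \lor B)  //  C.
      branch 1.1 (add \lnot ((\lnot A \to \lnot E) \lor B)):
        \lnot ((\lnot A \to \lnot E) \lor B): α-rule — add \lnot (\lnot A \to \lnot E), \lnot B.
        \lnot (\lnot A \to \lnot E): α-rule — add \lnot A, \lnot \lnot E.
        ○ open, literals {A=F, B=F, E=T}.
      branch 1.2 (add C):
        ○ open, literals {C=T}.
  branch 2 (add ((C \land E) \to (\lnot \lnot B \lor \lnot A))):
    ((C \land E) \to (\lnot \lnot B \lor \lnot A)): β-rule — branch into \lnot (C \land E)  //  (\lnot \lnot B \lor \lnot A).
      branch 2.1 (add \lnot (C \land E)):
        \lnot (C \land E): β-rule — branch into \lnot C  //  \lnot E.
          branch 2.1.1 (add \lnot C):
            ○ open, literals {C=F}.
          branch 2.1.2 (add \lnot E):
            ○ open, literals {E=F}.
      branch 2.2 (add (\lnot \lnot B \lor \lnot A)):
        (\lnot \lnot B \lor \lnot A): β-rule — branch into \lnot \lnot B  //  \lnot A.
          branch 2.2.1 (add \lnot \lnot B):
            \lnot \lnot B: drop double negation, giving B.
            ○ open, literals {B=T}.
          branch 2.2.2 (add \lnot A):
            ○ open, literals {A=F}.
0 branches closed, 6 open.
Each open branch fixes some atoms; the unmentioned ones are free. Counting distinct full assignments: branch {A=F, B=F, E=T} (C, D) contributes 4 new; branch {C=T} (E, B, A, D) contributes 14 new; branch {C=F} (E, B, A, D) contributes 14 new; branch {E=F} (C, B, A, D) contributes 0 new; branch {B=T} (E, C, A, D) contributes 0 new; branch {A=F} (E, C, B, D) contributes 0 new. Total: 32.

32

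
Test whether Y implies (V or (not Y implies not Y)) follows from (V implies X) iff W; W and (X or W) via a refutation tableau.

Initial set: {((V implies X) iff W); (W and (X or W)); not (Y implies (V or (not Y implies not Y)))}.
(W and (X or W)): α-rule — add W, (X or W).
not (Y implies (V or (not Y implies not Y))): α-rule — add Y, not (V or (not Y implies not Y)).
not (V or (not Y implies not Y)): α-rule — add not V, not (not Y implies not Y).
not (not Y implies not Y): α-rule — add not Y, not not Y.
× closes — contains both Y and not Y.
All 1 branch closes.
Every branch closed, so the premises entail the conclusion.

Yes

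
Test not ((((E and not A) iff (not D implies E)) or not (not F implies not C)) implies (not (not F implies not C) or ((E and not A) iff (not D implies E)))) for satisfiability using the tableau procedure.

Initial set: {T not ((((E and not A) iff (not D implies E)) or not (not F implies not C)) implies (not (not F implies not C) or ((E and not A) iff (not D implies E))))}.
T not ((((E and not A) iff (not D implies E)) or not (not F implies not C)) implies (not (not F implies not C) or ((E and not A) iff (not D implies E)))): α-rule — add T (((E and not A) iff (not D implies E)) or not (not F implies not C)), F (not (not F implies not C) or ((E and not A) iff (not D implies E))).
F (not (not F implies not C) or ((E and not A) iff (not D implies E))): α-rule — add F not (not F implies not C), F ((E and not A) iff (not D implies E)).
T (((E and not A) iff (not D implies E)) or not (not F implies not C)): β-rule — branch into T ((E and not A) iff (not D implies E))  //  T not (not F implies not C).
  branch 1 (add T ((E and not A) iff (not D implies E))):
    F not (not F implies not C): β-rule — branch into F not F  //  T not C.
      branch 1.1 (add F not F):
        F ((E and not A) iff (not D implies E)): β-rule — branch into T (E and not A), F (not D implies E)  //  F (E and not A), T (not D implies E).
          branch 1.1.1 (add T (E and not A), F (not D implies E)):
            T (E and not A): α-rule — add T E, T not A.
            F (not D implies E): α-rule — add T not D, F E.
            × closes — contains both E and not E.
          branch 1.1.2 (add F (E and not A), T (not D implies E)):
            T ((E and not A) iff (not D implies E)): β-rule — branch into T (E and not A), T (not D implies E)  //  F (E and not A), F (not D implies E).
              branch 1.1.2.1 (add T (E and not A), T (not D implies E)):
                T (E and not A): α-rule — add T E, T not A.
                F (E and not A): β-rule — branch into F E  //  F not A.
                  branch 1.1.2.1.1 (add F E):
                    × closes — contains both E and not E.
                  branch 1.1.2.1.2 (add F not A):
                    × closes — contains both A and not A.
              branch 1.1.2.2 (add F (E and not A), F (not D implies E)):
                F (not D implies E): α-rule — add T not D, F E.
                F (E and not A): β-rule — branch into F E  //  F not A.
                  branch 1.1.2.2.1 (add F E):
                    T (not D implies E): β-rule — branch into F not D  //  T E.
                      branch 1.1.2.2.1.1 (add F not D):
                        × closes — contains both D and not D.
                      branch 1.1.2.2.1.2 (add T E):
                        × closes — contains both E and not E.
                  branch 1.1.2.2.2 (add F not A):
                    T (not D implies E): β-rule — branch into F not D  //  T E.
                      branch 1.1.2.2.2.1 (add F not D):
                        × closes — contains both D and not D.
                      branch 1.1.2.2.2.2 (add T E):
                        × closes — contains both E and not E.
      branch 1.2 (add T not C):
        F ((E and not A) iff (not D implies E)): β-rule — branch into T (E and not A), F (not D implies E)  //  F (E and not A), T (not D implies E).
          branch 1.2.1 (add T (E and not A), F (not D implies E)):
            T (E and not A): α-rule — add T E, T not A.
            F (not D implies E): α-rule — add T not D, F E.
            × closes — contains both E and not E.
          branch 1.2.2 (add F (E and not A), T (not D implies E)):
            T ((E and not A) iff (not D implies E)): β-rule — branch into T (E and not A), T (not D implies E)  //  F (E and not A), F (not D implies E).
              branch 1.2.2.1 (add T (E and not A), T (not D implies E)):
                T (E and not A): α-rule — add T E, T not A.
                F (E and not A): β-rule — branch into F E  //  F not A.
                  branch 1.2.2.1.1 (add F E):
                    × closes — contains both E and not E.
                  branch 1.2.2.1.2 (add F not A):
                    × closes — contains both A and not A.
              branch 1.2.2.2 (add F (E and not A), F (not D implies E)):
                F (not D implies E): α-rule — add T not D, F E.
                F (E and not A): β-rule — branch into F E  //  F not A.
                  branch 1.2.2.2.1 (add F E):
                    T (not D implies E): β-rule — branch into F not D  //  T E.
                      branch 1.2.2.2.1.1 (add F not D):
                        × closes — contains both D and not D.
                      branch 1.2.2.2.1.2 (add T E):
                        × closes — contains both E and not E.
                  branch 1.2.2.2.2 (add F not A):
                    T (not D implies E): β-rule — branch into F not D  //  T E.
                      branch 1.2.2.2.2.1 (add F not D):
                        × closes — contains both D and not D.
                      branch 1.2.2.2.2.2 (add T E):
                        × closes — contains both E and not E.
  branch 2 (add T not (not F implies not C)):
    T not (not F implies not C): α-rule — add T not F, F not C.
    F not (not F implies not C): β-rule — branch into F not F  //  T not C.
      branch 2.1 (add F not F):
        × closes — contains both F and not F.
      branch 2.2 (add T not C):
        × closes — contains both C and not C.
All 16 branches close.
Every branch closed; the formula is unsatisfiable.

Unsatisfiable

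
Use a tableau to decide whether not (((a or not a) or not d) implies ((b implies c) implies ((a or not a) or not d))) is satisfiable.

Unsatisfiable

Initial set: {T not (((a or not a) or not d) implies ((b implies c) implies ((a or not a) or not d)))}.
T not (((a or not a) or not d) implies ((b implies c) implies ((a or not a) or not d))): α-rule — add T ((a or not a) or not d), F ((b implies c) implies ((a or not a) or not d)).
F ((b implies c) implies ((a or not a) or not d)): α-rule — add T (b implies c), F ((a or not a) or not d).
F ((a or not a) or not d): α-rule — add F (a or not a), F not d.
F (a or not a): α-rule — add F a, F not a.
× closes — contains both a and not a.
All 1 branch closes.
Every branch closed; the formula is unsatisfiable.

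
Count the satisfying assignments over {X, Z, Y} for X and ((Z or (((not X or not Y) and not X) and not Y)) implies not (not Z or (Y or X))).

Initial set: {(X and ((Z or (((not X or not Y) and not X) and not Y)) implies not (not Z or (Y or X))))}.
(X and ((Z or (((not X or not Y) and not X) and not Y)) implies not (not Z or (Y or X)))): α-rule — add X, ((Z or (((not X or not Y) and not X) and not Y)) implies not (not Z or (Y or X))).
((Z or (((not X or not Y) and not X) and not Y)) implies not (not Z or (Y or X))): β-rule — branch into not (Z or (((not X or not Y) and not X) and not Y))  //  not (not Z or (Y or X)).
  branch 1 (add not (Z or (((not X or not Y) and not X) and not Y))):
    not (Z or (((not X or not Y) and not X) and not Y)): α-rule — add not Z, not (((not X or not Y) and not X) and not Y).
    not (((not X or not Y) and not X) and not Y): β-rule — branch into not ((not X or not Y) and not X)  //  not not Y.
      branch 1.1 (add not ((not X or not Y) and not X)):
        not ((not X or not Y) and not X): β-rule — branch into not (not X or not Y)  //  not not X.
          branch 1.1.1 (add not (not X or not Y)):
            not (not X or not Y): α-rule — add not not X, not not Y.
            ○ open, literals {X=1, Y=1, Z=0}.
          branch 1.1.2 (add not not X):
            ○ open, literals {X=1, Z=0}.
      branch 1.2 (add not not Y):
        ○ open, literals {X=1, Y=1, Z=0}.
  branch 2 (add not (not Z or (Y or X))):
    not (not Z or (Y or X)): α-rule — add not not Z, not (Y or X).
    not (Y or X): α-rule — add not Y, not X.
    × closes — contains both X and not X.
1 branch closed, 3 open.
Each open branch fixes some atoms; the unmentioned ones are free. Counting distinct full assignments: branch {X=1, Y=1, Z=0} (none free) contributes 1 new; branch {X=1, Z=0} (Y) contributes 1 new; branch {X=1, Y=1, Z=0} (none free) contributes 0 new. Total: 2.

2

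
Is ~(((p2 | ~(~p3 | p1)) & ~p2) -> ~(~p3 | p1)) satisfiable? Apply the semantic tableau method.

Unsatisfiable

Initial set: {~(((p2 | ~(~p3 | p1)) & ~p2) -> ~(~p3 | p1))}.
~(((p2 | ~(~p3 | p1)) & ~p2) -> ~(~p3 | p1)): α-rule — add ((p2 | ~(~p3 | p1)) & ~p2), ~~(~p3 | p1).
((p2 | ~(~p3 | p1)) & ~p2): α-rule — add (p2 | ~(~p3 | p1)), ~p2.
~~(~p3 | p1): β-rule — branch into ~p3  //  p1.
  branch 1 (add ~p3):
    (p2 | ~(~p3 | p1)): β-rule — branch into p2  //  ~(~p3 | p1).
      branch 1.1 (add p2):
        × closes — contains both p2 and ~p2.
      branch 1.2 (add ~(~p3 | p1)):
        ~(~p3 | p1): α-rule — add ~~p3, ~p1.
        × closes — contains both p3 and ~p3.
  branch 2 (add p1):
    (p2 | ~(~p3 | p1)): β-rule — branch into p2  //  ~(~p3 | p1).
      branch 2.1 (add p2):
        × closes — contains both p2 and ~p2.
      branch 2.2 (add ~(~p3 | p1)):
        ~(~p3 | p1): α-rule — add ~~p3, ~p1.
        × closes — contains both p1 and ~p1.
All 4 branches close.
Every branch closed; the formula is unsatisfiable.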